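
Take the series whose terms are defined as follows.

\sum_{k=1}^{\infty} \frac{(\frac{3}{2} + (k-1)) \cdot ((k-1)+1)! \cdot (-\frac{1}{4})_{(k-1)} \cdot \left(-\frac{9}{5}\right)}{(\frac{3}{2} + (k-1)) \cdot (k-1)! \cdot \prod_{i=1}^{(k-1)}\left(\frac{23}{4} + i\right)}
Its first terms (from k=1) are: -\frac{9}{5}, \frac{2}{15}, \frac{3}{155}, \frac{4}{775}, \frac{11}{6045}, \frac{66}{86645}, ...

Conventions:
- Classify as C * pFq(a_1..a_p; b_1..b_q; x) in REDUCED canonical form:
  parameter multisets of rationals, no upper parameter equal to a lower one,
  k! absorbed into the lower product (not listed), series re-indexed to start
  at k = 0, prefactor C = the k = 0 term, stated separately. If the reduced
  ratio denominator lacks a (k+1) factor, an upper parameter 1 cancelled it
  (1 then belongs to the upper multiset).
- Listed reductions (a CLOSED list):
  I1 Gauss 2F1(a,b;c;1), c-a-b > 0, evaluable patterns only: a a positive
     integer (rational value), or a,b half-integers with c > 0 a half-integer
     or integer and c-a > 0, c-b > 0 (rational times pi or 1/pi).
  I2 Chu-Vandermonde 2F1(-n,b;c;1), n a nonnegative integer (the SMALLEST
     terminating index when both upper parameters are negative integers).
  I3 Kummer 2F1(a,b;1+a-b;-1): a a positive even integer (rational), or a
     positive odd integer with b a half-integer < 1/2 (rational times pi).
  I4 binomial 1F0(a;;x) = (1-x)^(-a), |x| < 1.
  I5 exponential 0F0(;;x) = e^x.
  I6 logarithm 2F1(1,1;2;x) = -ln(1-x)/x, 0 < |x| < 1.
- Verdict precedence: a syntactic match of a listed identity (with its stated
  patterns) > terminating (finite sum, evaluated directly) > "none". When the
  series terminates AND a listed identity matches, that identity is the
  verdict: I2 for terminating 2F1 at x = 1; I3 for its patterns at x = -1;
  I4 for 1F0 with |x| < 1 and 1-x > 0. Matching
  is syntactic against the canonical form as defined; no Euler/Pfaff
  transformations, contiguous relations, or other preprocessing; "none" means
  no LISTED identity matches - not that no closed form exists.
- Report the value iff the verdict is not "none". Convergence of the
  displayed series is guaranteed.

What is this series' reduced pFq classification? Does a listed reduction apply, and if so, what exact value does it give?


This is -\frac{9}{5} * 2F1(-\frac{1}{4}, 2; \frac{27}{4}; 1) in reduced canonical form. Verdict: this is the Gauss summation I1 (x = 1: the Gamma ratio telescopes since c-a-b = 5 > 0 and a = 2 in Z>0). Exact value: -\frac{1311}{800}.

Key step: with t_0 = -\frac{9}{5}, striking the common factor k + 3/2 reduces the term (prefactor -9/5).
Adjacent-term ratio: r(k) = 1 * (k-\frac{1}{4}) (k+2) / [(k+\frac{27}{4}) (k+1)] - rational in k, leading ratio 1; with t_0 = -\frac{9}{5}, classification follows.


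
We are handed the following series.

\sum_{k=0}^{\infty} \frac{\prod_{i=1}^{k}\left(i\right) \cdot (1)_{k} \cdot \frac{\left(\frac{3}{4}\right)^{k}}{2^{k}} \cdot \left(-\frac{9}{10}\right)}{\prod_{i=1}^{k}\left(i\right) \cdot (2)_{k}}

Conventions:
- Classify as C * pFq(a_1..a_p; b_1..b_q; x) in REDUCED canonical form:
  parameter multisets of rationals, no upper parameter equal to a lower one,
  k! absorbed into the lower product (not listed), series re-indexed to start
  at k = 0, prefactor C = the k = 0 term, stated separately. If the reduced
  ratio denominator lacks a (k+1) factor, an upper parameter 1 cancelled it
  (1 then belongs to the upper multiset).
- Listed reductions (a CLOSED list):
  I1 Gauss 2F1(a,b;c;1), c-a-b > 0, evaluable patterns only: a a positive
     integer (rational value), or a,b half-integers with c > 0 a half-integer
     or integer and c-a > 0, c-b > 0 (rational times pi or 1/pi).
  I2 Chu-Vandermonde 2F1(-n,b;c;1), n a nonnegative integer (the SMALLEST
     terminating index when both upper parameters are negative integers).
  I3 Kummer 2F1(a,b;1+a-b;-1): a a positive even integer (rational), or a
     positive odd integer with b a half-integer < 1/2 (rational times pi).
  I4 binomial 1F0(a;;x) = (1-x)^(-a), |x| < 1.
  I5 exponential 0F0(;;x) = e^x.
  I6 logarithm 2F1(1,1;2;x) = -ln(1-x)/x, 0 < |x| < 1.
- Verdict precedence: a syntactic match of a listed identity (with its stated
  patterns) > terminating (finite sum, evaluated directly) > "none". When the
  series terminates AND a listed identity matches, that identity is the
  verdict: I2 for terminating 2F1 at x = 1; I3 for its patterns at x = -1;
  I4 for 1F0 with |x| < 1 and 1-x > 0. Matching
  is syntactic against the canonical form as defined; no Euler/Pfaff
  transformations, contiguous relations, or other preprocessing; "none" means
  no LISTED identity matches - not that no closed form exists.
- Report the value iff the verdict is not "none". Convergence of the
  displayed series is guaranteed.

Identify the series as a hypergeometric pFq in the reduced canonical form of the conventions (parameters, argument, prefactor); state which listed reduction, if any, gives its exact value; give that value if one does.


x = \frac{3}{8} here; the reduced form reads 2F1, upper {1, 1}, lower {2}, C = -\frac{9}{10}. Verdict: the I6 logarithm reduction matches (the logarithm: parameters (1,1;2), x = \frac{3}{8}). Hence: \frac{12}{5} \cdot \ln\left(\frac{5}{8}\right).

Structural cue: from the first term -\frac{9}{10}: the two k-th powers (C = -9/10) combine into one argument.
Term ratio: r(k) = \frac{3}{8} * (k+1) (k+1) / [(k+2) (k+1)] ; factor over Q: parameters, x = \frac{3}{8}, and C = -\frac{9}{10}.


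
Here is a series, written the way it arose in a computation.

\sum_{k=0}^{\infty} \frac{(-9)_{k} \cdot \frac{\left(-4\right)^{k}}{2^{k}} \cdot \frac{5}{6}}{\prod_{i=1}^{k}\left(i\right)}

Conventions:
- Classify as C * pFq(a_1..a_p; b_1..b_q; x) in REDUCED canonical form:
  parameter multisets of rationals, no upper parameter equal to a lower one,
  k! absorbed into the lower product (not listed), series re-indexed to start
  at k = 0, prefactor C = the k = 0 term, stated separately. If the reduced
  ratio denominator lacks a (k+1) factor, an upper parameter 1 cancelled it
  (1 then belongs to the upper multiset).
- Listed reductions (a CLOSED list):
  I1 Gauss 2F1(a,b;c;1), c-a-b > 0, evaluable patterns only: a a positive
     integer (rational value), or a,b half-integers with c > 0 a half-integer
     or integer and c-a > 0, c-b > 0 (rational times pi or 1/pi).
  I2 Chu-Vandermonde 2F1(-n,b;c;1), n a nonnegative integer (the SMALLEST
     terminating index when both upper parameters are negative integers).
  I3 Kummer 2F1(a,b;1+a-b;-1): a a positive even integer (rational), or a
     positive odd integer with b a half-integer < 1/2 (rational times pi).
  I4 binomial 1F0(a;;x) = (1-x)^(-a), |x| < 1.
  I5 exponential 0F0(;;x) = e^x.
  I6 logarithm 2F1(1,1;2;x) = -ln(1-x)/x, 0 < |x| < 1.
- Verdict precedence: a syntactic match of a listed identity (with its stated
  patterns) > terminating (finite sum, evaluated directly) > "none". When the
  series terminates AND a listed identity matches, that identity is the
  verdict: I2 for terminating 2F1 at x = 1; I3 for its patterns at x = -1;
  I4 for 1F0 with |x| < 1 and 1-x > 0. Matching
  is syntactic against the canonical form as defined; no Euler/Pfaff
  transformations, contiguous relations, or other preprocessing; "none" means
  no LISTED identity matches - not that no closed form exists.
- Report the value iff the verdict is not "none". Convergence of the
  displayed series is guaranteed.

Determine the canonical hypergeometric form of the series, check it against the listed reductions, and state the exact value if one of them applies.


At argument -2: a 1F0 with upper {-9}, lower {-}, scaled by C = \frac{5}{6}. Verdict: terminating. (-9)_k vanishes past k = 9, leaving a 10-term sum, computed directly. Its exact value is \frac{32805}{2}.

First insight: from the first term \frac{5}{6}: the product of the first k integers (C = 5/6, x = -2) is k!.
Consecutive-term ratio: r(k) = -2 * (k-9) / [(k+1)] - rational in k, leading ratio -2; with t_0 = \frac{5}{6}, classification follows.


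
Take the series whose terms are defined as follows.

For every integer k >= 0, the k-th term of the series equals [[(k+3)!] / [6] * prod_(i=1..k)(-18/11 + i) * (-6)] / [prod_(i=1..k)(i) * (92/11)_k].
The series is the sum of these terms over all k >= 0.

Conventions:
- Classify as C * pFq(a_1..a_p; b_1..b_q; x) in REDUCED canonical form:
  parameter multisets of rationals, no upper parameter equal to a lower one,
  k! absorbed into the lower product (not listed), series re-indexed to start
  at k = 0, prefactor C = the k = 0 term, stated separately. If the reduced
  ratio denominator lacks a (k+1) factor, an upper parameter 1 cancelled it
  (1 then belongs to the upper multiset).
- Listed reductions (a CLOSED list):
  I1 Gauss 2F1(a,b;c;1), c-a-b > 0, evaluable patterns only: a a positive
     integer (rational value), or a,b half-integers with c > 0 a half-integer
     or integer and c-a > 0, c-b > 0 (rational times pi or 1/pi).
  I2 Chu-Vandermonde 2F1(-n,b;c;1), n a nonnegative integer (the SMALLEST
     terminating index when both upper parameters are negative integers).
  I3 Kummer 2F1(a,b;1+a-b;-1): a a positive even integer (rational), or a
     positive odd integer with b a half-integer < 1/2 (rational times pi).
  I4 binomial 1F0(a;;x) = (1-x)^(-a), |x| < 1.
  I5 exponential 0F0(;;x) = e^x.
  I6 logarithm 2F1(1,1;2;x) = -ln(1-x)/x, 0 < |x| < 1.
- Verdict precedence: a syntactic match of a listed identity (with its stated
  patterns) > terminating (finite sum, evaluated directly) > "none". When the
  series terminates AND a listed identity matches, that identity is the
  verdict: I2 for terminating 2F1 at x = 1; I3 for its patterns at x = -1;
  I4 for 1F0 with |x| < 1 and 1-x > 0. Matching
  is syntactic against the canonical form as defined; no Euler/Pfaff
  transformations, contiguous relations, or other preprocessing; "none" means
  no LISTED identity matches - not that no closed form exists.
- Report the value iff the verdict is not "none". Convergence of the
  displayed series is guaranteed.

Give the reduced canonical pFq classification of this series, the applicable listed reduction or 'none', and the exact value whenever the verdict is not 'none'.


At argument 1: a 2F1 with upper {-7/11, 4}, lower {92/11}, scaled by C = -6. Verdict: this is Gauss (I1, integer-parameter pattern) (x = 1: the Gamma ratio telescopes since c-a-b = 5 > 0 and a = 4 in Z>0). Sum: -57348/14641.

Key observation: from the first term -6: the product of the first k integers (C = -6) is k!.
Ratio: r(k) = 1 * (k-7/11) (k+4) / [(k+92/11) (k+1)] - poly over poly, x = 1 from leading terms; C = -6 at k = 0.


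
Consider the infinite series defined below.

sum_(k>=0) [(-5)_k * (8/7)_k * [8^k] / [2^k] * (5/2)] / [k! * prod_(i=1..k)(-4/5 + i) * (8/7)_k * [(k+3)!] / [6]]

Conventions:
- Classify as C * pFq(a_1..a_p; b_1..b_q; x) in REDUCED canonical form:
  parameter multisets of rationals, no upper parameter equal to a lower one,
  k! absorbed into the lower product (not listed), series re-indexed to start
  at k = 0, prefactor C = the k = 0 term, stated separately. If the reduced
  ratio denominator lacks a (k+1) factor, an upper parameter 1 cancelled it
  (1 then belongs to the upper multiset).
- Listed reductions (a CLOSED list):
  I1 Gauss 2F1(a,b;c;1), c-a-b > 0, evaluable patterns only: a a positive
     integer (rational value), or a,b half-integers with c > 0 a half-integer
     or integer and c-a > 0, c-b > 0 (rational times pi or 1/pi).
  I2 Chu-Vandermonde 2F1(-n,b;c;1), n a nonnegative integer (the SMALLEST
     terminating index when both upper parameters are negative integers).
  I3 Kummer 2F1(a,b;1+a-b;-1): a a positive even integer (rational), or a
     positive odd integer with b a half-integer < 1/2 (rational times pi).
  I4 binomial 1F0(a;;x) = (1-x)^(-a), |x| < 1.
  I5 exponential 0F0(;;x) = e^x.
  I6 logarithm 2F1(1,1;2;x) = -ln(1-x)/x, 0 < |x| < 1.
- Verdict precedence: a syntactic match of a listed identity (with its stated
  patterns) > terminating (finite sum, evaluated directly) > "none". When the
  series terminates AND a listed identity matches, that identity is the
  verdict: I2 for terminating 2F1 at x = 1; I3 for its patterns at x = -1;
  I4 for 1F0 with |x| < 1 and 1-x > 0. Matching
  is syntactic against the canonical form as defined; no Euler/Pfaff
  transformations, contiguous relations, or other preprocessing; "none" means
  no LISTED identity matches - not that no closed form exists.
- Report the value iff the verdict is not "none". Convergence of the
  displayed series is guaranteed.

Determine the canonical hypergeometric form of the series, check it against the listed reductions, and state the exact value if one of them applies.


Reduced: x = 4, 1F2, upper = {-5}, lower = {1/5, 4}, C = 5/2. Verdict: terminating - upper parameter -5 makes this a finite sum (last index 5), evaluated exactly. Sum: 16405/58212.

The tell: t_0 = 5/2 here, and the lower running product (C = 5/2) is a rising factorial.
Term ratio: r(k) = 4 * (k-5) / [(k+1/5) (k+4) (k+1)] - rational in k. x = 4; t_0 = 5/2; negate the roots.


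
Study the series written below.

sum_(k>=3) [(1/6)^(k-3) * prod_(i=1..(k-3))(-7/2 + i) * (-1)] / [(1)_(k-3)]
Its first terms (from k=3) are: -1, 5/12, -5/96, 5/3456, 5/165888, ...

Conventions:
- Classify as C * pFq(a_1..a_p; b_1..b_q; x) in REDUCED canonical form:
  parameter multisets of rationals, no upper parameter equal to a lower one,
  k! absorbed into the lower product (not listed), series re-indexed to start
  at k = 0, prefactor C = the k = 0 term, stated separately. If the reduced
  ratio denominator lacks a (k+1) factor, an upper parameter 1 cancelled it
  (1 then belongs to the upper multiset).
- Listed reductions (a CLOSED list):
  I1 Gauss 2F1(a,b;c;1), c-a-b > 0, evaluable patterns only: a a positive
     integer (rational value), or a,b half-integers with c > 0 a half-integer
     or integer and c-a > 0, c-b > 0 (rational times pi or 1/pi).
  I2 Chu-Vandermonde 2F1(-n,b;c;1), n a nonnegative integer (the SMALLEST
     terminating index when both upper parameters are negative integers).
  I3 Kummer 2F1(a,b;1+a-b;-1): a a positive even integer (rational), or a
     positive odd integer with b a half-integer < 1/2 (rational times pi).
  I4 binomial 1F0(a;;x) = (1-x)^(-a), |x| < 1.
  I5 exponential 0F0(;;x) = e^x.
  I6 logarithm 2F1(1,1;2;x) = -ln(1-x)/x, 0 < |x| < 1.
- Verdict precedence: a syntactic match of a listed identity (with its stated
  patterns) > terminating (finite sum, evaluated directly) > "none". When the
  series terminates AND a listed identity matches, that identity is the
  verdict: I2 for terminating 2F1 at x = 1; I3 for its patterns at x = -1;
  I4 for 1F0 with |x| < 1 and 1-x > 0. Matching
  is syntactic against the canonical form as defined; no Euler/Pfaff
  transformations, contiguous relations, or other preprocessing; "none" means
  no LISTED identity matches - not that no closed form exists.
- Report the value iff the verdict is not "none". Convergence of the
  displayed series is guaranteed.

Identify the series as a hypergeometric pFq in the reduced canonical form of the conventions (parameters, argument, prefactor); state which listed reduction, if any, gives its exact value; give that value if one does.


With C = -1: the canonical form is 1F0(-5/2; -; 1/6). Verdict at x = 1/6: the binomial series (I4) matches (the 1F0 binomial series: exponent 5/2, x = 1/6). Exact value: (-1) * (5/6)^(5/2).

The tell: t_0 = -1 here, and (1)_k (C = -1) is k! itself.
Consecutive-term ratio: r(k) = (1/6) * (k-5/2) / [(k+1)] - rational; roots negated = parameters, x = (1/6), C = -1.


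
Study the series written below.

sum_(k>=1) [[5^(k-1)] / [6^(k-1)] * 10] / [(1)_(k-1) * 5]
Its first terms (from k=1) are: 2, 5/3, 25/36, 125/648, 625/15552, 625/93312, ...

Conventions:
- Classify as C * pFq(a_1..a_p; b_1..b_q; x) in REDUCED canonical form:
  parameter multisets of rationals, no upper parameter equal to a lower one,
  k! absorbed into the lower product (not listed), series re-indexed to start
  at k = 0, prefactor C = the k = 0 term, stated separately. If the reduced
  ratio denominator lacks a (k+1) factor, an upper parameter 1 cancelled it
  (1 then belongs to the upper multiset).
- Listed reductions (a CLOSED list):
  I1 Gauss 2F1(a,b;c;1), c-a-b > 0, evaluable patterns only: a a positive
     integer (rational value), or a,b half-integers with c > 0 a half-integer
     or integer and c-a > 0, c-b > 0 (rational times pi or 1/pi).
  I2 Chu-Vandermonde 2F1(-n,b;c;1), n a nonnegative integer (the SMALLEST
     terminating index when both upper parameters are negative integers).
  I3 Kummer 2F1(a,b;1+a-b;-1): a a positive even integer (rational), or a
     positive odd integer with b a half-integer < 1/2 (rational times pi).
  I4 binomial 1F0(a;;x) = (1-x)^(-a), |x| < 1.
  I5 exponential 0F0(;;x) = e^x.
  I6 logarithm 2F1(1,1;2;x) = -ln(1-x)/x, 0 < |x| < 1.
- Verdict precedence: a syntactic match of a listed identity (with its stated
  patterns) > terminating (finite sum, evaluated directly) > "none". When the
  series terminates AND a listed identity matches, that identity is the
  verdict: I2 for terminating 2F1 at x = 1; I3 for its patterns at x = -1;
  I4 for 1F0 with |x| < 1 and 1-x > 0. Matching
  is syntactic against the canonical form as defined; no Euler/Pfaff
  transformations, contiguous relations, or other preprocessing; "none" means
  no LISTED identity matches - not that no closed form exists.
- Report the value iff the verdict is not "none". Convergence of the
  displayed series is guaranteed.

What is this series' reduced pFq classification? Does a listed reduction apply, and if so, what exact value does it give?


x = 5/6 here; the reduced form reads 0F0, upper {-}, lower {-}, C = 2. Verdict: the I5 exponential reduction fires (the 0F0 exponential series at x = 5/6). Its exact value is 2 * e^(5/6).

Structural cue: from the first term 2: the constant factors (C = 2, x = 5/6) combine into one prefactor.
Ratio: r(k) = (5/6) * 1 / [(k+1)] - rational; roots negated = parameters, x = (5/6), C = 2.


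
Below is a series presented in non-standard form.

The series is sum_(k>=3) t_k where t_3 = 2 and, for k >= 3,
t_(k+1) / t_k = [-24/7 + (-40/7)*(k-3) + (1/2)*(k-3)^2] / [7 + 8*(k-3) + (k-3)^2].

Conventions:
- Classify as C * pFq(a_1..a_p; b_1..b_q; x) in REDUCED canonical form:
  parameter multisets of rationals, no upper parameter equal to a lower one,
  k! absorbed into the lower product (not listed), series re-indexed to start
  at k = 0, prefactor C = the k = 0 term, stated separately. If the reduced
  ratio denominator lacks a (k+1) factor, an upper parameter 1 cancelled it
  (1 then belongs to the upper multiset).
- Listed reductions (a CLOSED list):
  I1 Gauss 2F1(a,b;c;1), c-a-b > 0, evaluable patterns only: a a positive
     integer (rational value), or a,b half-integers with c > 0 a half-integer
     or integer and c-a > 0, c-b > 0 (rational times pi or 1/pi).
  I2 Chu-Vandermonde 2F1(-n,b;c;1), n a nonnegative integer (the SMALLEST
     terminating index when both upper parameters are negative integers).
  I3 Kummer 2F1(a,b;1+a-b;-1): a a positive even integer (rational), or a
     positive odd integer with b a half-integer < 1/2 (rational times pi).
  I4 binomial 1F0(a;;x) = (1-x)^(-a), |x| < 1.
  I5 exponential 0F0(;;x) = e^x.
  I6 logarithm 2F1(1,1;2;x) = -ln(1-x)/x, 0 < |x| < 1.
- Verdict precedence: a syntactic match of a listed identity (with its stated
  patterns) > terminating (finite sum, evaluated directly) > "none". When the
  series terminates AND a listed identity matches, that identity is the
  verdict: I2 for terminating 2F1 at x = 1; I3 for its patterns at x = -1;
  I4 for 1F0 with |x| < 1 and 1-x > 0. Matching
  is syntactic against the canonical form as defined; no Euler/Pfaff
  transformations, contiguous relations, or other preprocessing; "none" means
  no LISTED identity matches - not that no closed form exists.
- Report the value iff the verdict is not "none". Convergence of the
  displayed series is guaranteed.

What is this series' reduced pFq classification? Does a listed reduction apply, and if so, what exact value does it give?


x = 1/2 here; the reduced form reads 2F1, upper {-12, 4/7}, lower {7}, C = 2. Verdict: terminating. (-12)_k vanishes past k = 12, leaving a 13-term sum, computed directly. Hence: 32411279387266657/23613014504310784.

Key step: with t_0 = 2, roots of the ratio polynomials (C = 2) are the negated parameters.
Step ratio: r(k) = (1/2) * (k-12) (k+4/7) / [(k+7) (k+1)] - rational in k, leading ratio (1/2); with t_0 = 2, classification follows.


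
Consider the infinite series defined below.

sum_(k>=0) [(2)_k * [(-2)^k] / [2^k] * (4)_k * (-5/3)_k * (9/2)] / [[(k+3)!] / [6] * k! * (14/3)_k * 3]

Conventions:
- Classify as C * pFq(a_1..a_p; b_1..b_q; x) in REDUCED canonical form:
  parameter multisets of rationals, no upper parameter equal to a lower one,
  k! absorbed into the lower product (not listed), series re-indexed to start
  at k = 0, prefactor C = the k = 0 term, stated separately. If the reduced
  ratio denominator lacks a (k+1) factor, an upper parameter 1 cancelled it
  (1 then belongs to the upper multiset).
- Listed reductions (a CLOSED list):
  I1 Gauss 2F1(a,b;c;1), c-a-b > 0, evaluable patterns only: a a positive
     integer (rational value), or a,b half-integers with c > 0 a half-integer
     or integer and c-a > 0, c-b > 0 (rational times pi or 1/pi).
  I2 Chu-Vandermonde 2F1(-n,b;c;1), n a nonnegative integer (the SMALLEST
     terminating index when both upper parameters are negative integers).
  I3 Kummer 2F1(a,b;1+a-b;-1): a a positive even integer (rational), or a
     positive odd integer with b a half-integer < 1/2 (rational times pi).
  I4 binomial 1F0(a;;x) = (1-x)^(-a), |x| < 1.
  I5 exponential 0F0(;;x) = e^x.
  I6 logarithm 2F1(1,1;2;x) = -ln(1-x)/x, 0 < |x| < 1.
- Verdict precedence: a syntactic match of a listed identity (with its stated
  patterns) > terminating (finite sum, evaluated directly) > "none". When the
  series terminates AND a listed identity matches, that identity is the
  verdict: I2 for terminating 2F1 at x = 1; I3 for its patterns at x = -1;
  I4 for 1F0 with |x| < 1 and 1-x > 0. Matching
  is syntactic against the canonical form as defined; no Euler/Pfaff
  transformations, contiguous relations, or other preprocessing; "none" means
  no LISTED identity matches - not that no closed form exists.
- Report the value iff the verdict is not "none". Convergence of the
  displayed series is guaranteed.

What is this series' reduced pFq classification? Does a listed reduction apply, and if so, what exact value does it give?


With C = 3/2: the canonical form is 2F1(-5/3, 2; 14/3; -1). Verdict: Kummer's theorem (I3) applies (x = -1; c = 14/3 equals 1+a-b for upper {-5/3, 2}: listed pattern). Its exact value is 11/4.

Key step: t_0 being 3/2, the two k-th powers (C = 3/2, x = -1) combine into one argument.
Consecutive-term ratio: r(k) = (-1) * (k-5/3) (k+2) / [(k+14/3) (k+1)] ; factor over Q: parameters, x = (-1), and C = 3/2.


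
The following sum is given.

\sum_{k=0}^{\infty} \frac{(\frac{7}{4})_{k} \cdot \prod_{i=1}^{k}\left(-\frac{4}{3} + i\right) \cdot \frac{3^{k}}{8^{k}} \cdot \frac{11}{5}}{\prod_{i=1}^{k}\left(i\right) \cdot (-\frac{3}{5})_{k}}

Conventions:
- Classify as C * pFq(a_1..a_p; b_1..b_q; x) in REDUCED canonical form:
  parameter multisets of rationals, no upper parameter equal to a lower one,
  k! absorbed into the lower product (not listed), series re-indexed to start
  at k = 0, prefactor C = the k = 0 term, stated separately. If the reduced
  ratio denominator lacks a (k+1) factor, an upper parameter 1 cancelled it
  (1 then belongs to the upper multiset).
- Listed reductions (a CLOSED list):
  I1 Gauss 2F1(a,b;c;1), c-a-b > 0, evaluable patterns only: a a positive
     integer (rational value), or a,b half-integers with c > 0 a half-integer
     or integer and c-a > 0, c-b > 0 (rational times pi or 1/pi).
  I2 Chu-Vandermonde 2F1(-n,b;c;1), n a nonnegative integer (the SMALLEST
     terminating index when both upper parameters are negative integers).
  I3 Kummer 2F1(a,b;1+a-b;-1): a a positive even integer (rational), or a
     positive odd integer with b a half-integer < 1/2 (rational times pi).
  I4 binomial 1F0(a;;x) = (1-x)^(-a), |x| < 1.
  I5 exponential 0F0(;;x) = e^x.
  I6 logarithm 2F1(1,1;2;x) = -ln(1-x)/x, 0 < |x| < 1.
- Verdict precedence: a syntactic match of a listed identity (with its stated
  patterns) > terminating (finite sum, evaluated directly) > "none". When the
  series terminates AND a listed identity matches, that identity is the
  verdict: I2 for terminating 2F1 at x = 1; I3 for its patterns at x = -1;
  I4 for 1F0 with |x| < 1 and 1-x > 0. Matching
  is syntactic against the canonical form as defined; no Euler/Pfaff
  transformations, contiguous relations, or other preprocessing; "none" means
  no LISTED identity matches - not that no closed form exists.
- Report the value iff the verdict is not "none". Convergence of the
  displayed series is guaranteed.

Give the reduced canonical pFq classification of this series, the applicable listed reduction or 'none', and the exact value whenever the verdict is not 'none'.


At argument \frac{3}{8}: a 2F1 with upper {-\frac{1}{3}, \frac{7}{4}}, lower {-\frac{3}{5}}, scaled by C = \frac{11}{5}. Verdict: none. No listed pattern accepts 2F1(-\frac{1}{3}, \frac{7}{4}; -\frac{3}{5}; \frac{3}{8}).

Key step: with t_0 = \frac{11}{5}, the running product (C = 11/5) telescopes to a rising factorial.
Term ratio: r(k) = \frac{3}{8} * (k-\frac{1}{3}) (k+\frac{7}{4}) / [(k-\frac{3}{5}) (k+1)] ; factor over Q: parameters, x = \frac{3}{8}, and C = \frac{11}{5}.


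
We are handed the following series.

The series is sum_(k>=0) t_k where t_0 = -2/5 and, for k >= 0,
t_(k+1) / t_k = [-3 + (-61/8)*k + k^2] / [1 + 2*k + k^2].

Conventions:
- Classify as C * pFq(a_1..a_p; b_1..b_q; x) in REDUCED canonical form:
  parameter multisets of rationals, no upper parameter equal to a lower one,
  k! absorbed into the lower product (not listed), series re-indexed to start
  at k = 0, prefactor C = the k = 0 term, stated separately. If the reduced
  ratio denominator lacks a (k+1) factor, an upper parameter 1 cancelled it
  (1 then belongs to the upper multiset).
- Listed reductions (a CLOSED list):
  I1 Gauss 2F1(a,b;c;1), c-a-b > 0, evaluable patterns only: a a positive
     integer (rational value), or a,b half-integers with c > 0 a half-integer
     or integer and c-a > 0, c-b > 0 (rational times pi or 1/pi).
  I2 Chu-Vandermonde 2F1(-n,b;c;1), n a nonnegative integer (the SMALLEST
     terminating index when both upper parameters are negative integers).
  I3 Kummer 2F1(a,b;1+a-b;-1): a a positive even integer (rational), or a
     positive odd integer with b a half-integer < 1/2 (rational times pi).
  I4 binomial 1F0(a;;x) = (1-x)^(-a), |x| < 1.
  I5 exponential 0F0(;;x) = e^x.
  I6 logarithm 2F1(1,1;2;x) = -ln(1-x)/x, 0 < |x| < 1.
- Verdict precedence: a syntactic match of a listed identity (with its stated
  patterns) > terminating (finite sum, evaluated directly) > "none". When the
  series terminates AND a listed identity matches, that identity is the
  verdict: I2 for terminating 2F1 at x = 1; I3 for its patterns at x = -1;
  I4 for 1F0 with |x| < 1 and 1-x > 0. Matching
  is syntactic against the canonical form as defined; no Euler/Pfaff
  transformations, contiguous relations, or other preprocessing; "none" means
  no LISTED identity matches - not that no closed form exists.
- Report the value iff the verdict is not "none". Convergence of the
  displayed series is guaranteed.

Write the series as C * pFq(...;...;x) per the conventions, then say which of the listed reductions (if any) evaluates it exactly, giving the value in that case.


First insight: from the first term -2/5: roots of the ratio polynomials (C = -2/5, x = 1) are the negated parameters.
Ratio: r(k) = 1 * (k-8) (k+3/8) / [(k+1) (k+1)] - rational; roots negated = parameters, x = 1, C = -2/5.

Prefactor -2/5, argument 1: 2F1 with upper {-8, 3/8} over lower {1}. Verdict (x = 1): Vandermonde's identity (I2) applies (terminating 2F1 at x = 1 with n = 8, b = 3/8, c = 1). Hence: -135291351/1073741824.


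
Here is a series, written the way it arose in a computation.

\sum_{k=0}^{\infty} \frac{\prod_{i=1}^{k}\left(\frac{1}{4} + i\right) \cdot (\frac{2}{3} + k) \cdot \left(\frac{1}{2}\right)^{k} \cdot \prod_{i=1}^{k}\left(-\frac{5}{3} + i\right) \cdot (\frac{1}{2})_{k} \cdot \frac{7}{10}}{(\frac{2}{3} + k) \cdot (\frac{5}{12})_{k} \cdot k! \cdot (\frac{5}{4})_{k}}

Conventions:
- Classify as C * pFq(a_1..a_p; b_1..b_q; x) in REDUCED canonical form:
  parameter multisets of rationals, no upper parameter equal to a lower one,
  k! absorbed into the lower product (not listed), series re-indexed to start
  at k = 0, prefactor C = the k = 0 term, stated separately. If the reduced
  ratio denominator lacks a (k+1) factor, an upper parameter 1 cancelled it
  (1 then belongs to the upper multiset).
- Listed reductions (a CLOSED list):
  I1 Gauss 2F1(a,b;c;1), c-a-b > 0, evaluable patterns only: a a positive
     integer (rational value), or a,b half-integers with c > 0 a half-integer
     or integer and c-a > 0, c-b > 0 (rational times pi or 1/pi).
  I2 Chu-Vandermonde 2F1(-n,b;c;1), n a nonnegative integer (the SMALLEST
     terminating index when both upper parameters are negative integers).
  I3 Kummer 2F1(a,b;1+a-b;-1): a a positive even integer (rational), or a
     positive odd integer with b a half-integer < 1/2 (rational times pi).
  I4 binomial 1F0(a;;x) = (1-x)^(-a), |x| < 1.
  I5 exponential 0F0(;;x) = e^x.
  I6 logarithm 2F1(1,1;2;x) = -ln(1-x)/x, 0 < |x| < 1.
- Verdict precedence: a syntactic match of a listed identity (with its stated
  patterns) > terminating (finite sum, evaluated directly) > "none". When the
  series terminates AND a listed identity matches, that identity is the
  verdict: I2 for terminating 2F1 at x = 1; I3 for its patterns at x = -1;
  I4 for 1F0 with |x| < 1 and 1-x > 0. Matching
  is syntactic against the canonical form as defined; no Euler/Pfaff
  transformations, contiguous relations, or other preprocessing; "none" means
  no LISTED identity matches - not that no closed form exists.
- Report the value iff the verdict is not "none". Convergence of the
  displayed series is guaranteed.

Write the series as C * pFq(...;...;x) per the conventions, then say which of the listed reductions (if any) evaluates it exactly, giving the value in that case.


First insight: with t_0 = \frac{7}{10}, the running product (C = 7/10, x = 1/2) telescopes to a rising factorial.
Step ratio: r(k) = \frac{1}{2} * (k-\frac{2}{3}) (k+\frac{1}{2}) / [(k+\frac{5}{12}) (k+1)] - poly over poly, x = \frac{1}{2} from leading terms; C = \frac{7}{10} at k = 0.

Reduced: x = \frac{1}{2}, 2F1, upper = {-\frac{2}{3}, \frac{1}{2}}, lower = {\frac{5}{12}}, C = \frac{7}{10}. Verdict: none. A 2F1 with upper {-\frac{2}{3}, \frac{1}{2}} fits none of I1-I6 at x = \frac{1}{2}; the sum runs forever.


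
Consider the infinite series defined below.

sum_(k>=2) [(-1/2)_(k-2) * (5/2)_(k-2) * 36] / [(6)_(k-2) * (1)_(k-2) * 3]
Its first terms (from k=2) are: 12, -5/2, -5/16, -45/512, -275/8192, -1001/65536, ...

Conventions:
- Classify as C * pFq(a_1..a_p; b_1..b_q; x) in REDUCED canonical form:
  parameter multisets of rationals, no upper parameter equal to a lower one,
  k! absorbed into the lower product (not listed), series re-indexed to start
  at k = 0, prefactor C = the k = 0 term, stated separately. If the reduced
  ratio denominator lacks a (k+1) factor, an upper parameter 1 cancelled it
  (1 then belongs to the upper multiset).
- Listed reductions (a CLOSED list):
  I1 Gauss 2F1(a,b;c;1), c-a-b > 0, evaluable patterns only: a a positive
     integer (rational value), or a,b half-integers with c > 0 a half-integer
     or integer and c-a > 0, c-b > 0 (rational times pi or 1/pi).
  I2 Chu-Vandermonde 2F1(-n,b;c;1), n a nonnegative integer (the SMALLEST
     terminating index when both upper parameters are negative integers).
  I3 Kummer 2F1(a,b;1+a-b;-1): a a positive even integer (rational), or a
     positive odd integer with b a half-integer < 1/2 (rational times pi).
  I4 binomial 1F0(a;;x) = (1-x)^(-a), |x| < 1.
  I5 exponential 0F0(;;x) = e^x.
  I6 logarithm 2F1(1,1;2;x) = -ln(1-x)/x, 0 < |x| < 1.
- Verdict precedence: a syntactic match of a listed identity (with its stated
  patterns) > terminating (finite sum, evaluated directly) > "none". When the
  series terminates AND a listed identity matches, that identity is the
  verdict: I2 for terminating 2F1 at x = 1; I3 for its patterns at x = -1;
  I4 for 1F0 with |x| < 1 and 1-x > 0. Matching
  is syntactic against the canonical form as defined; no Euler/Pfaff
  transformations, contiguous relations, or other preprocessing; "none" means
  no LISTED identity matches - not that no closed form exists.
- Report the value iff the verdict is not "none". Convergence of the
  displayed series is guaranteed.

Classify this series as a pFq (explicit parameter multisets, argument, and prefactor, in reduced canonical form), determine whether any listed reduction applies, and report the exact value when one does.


Structural cue: from the first term 12: (1)_k (prefactor 12) is k! itself.
Adjacent-term ratio: r(k) = 1 * (k-1/2) (k+5/2) / [(k+6) (k+1)] - poly over poly, x = 1 from leading terms; C = 12 at k = 0.

Classification (C = 12): 2F1 with upper {-1/2, 5/2}, lower {6}, argument x = 1. Verdict: this is Gauss (I1, half-integer pattern) (x = 1; upper {-1/2, 5/2} half-integers, c = 6 in the evaluable pattern). Hence: (32768/1155) / pi.


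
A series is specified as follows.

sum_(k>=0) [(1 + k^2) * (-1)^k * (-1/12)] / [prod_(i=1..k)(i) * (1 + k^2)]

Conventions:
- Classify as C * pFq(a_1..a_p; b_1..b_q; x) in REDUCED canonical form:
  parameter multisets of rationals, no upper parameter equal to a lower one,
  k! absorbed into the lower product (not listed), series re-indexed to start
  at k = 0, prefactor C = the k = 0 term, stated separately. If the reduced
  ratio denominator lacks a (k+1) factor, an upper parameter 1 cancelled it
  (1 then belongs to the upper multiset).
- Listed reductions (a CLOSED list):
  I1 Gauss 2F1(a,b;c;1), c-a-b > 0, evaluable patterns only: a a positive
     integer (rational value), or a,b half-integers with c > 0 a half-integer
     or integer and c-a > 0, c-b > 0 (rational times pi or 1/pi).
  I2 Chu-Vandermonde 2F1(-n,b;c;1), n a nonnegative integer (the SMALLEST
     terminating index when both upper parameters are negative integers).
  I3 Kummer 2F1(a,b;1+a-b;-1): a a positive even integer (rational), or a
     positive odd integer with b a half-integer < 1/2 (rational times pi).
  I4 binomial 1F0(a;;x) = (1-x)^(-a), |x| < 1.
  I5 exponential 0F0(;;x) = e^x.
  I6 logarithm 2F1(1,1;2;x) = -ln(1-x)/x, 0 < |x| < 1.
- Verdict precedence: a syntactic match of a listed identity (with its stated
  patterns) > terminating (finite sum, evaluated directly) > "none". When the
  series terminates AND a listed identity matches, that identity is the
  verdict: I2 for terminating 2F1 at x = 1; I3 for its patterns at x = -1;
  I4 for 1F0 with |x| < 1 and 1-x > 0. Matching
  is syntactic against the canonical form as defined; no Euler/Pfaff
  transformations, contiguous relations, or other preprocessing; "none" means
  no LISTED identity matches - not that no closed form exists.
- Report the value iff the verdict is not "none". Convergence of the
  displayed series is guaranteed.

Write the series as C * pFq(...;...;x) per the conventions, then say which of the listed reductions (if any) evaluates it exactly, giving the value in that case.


Classification (C = -1/12): 0F0 with upper {-}, lower {-}, argument x = -1. Verdict (x = -1): the I5 exponential reduction applies (the 0F0 exponential series at x = -1). Its exact value is (-1/12) * e^(-1).

The tell: t_0 = -1/12 here, and k^2 + 1 divides numerator and denominator alike; C = -1/12, x = -1 after cancelling.
Consecutive-term ratio: r(k) = (-1) * 1 / [(k+1)] - rational in k, leading ratio (-1); with t_0 = -1/12, classification follows.


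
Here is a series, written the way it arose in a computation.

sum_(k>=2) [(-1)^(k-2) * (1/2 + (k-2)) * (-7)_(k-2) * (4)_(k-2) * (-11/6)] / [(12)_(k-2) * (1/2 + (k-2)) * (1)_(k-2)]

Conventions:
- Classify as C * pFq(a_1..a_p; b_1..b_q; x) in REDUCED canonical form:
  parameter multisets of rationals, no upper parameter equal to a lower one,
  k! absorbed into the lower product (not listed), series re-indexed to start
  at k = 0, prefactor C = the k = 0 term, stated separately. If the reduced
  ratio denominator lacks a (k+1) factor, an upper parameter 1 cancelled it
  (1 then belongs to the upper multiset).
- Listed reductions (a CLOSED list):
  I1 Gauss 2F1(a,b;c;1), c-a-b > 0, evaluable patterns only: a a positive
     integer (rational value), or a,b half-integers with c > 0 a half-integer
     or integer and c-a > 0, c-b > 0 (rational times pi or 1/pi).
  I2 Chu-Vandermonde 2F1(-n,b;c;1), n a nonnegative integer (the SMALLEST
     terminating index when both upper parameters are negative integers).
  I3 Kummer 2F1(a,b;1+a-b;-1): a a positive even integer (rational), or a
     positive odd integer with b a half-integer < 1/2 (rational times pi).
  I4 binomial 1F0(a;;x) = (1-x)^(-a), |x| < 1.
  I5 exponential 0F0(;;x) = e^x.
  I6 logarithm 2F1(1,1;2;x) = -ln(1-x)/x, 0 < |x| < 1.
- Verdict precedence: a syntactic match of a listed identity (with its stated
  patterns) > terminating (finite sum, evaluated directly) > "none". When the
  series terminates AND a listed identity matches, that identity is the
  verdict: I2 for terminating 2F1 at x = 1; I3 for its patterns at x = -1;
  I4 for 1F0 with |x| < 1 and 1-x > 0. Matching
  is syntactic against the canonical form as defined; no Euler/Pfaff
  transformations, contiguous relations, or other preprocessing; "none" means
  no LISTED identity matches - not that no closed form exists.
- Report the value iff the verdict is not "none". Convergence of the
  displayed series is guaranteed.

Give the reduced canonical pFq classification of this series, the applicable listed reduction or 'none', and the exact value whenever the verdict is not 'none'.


This is -11/6 * 2F1(-7, 4; 12; -1) in reduced canonical form. Verdict: Kummer (I3) matches (x = -1; c = 12 equals 1+a-b for upper {-7, 4}: listed pattern). Value: -605/36.

The tell: t_0 being -11/6, (1)_k (C = -11/6, x = -1) is k! itself.
Step ratio: r(k) = (-1) * (k-7) (k+4) / [(k+12) (k+1)] - poly over poly, x = (-1) from leading terms; C = -11/6 at k = 0.


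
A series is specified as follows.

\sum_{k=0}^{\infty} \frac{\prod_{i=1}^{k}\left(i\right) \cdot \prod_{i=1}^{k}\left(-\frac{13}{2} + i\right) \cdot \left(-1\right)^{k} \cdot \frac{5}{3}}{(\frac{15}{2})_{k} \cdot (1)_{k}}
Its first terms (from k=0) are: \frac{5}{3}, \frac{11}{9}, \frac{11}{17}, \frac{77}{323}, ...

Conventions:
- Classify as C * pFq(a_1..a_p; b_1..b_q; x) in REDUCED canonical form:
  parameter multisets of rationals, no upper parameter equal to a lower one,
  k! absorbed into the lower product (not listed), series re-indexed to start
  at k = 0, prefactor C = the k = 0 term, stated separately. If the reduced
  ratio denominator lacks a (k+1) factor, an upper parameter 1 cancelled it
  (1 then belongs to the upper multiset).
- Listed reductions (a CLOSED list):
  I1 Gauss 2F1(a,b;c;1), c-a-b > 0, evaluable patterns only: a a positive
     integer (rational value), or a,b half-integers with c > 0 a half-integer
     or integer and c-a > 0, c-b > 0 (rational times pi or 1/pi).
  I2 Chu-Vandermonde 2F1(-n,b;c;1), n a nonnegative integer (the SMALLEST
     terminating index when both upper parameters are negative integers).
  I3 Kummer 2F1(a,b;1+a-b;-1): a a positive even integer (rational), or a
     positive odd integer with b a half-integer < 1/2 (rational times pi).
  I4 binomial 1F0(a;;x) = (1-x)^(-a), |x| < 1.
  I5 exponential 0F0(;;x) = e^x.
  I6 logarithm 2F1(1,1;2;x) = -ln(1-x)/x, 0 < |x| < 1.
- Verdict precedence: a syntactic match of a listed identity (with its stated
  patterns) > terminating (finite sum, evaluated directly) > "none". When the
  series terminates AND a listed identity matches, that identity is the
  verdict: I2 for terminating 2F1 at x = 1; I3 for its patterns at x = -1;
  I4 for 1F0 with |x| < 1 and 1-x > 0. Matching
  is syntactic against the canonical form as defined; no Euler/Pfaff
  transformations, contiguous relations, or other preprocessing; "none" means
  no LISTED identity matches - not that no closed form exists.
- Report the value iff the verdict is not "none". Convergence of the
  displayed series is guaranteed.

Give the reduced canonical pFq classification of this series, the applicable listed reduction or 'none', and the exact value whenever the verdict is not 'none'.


This is \frac{5}{3} * 2F1(-\frac{11}{2}, 1; \frac{15}{2}; -1) in reduced canonical form. Verdict: this is Kummer (I3) (x = -1; c = \frac{15}{2} equals 1+a-b for upper {-\frac{11}{2}, 1}: listed pattern). Value: \frac{5005}{4096} \cdot \pi.

First insight: from the first term \frac{5}{3}: the running product (prefactor 5/3) telescopes to a rising factorial.
Ratio: r(k) = -1 * (k-\frac{11}{2}) (k+1) / [(k+\frac{15}{2}) (k+1)] - poly over poly, x = -1 from leading terms; C = \frac{5}{3} at k = 0.
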